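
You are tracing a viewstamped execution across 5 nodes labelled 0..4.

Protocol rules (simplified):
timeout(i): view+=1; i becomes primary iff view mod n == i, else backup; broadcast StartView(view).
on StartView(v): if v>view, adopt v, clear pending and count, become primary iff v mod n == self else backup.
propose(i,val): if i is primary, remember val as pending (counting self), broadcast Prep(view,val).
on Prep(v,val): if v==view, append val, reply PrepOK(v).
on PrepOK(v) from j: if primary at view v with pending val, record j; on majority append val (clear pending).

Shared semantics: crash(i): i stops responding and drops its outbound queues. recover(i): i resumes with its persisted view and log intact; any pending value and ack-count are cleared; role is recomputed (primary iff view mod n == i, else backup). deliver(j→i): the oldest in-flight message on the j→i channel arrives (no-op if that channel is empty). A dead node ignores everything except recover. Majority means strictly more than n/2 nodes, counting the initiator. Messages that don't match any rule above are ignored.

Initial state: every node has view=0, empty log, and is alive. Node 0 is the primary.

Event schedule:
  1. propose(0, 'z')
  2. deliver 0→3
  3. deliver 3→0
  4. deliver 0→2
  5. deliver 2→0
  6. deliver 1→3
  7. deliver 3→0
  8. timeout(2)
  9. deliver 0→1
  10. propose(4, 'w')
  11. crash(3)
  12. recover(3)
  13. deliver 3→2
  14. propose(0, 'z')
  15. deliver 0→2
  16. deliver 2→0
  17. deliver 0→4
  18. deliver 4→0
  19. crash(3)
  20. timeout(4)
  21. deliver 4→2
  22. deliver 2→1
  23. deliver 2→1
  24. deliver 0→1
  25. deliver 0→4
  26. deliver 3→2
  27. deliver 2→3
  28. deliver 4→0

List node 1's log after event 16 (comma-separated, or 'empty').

z

[1] propose(0,'z') → ∅
[2] deliver 0→3 → N3(back v0 [z])
[3] deliver 3→0 → ∅
[4] deliver 0→2 → N2(back v0 [z])
[5] deliver 2→0 → N0(prim v0 [z])
[6] deliver 1→3 → ∅
[7] deliver 3→0 → ∅
[8] timeout(2) → N2(back v1 [z])
[9] deliver 0→1 → N1(back v0 [z])
[10] propose(4,'w') → ∅
[11] crash(3) → N3(✗back v0 [z])
[12] recover(3) → N3(back v0 [z])
[13] deliver 3→2 → ∅
[14] propose(0,'z') → ∅
[15] deliver 0→2 → ∅
[16] deliver 2→0 → N0(back v1 [z])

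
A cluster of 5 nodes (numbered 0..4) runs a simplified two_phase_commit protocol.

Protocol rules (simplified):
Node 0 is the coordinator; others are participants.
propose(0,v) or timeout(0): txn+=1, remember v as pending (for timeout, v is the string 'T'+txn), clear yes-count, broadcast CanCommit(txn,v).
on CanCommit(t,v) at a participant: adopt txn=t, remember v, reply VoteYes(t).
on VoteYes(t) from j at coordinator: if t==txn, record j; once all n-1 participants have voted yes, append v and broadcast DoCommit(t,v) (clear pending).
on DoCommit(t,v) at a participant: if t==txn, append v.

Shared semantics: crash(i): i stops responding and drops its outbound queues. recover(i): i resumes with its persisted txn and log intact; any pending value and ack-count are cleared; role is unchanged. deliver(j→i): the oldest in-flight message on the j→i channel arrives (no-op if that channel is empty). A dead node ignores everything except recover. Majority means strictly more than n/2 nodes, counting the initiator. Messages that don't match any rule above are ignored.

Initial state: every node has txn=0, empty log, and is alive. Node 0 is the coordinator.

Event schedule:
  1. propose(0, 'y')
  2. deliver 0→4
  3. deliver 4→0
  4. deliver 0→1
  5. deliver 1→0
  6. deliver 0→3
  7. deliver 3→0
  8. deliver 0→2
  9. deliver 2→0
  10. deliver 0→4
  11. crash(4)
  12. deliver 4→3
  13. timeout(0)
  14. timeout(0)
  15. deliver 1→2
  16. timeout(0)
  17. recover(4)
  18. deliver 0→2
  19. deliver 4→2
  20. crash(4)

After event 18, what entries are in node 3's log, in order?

after 1 — propose(0,'y'): n0:coor/t1/[-]
after 2 — deliver 0→4: n4:part/t1/[-]
after 3 — deliver 4→0: ·
after 4 — deliver 0→1: n1:part/t1/[-]
after 5 — deliver 1→0: ·
after 6 — deliver 0→3: n3:part/t1/[-]
after 7 — deliver 3→0: ·
after 8 — deliver 0→2: n2:part/t1/[-]
after 9 — deliver 2→0: n0:coor/t1/[y]
after 10 — deliver 0→4: n4:part/t1/[y]
after 11 — crash(4): n4:✗part/t1/[y]
after 12 — deliver 4→3: ·
after 13 — timeout(0): n0:coor/t2/[y]
after 14 — timeout(0): n0:coor/t3/[y]
after 15 — deliver 1→2: ·
after 16 — timeout(0): n0:coor/t4/[y]
after 17 — recover(4): n4:part/t1/[y]
after 18 — deliver 0→2: n2:part/t1/[y]

empty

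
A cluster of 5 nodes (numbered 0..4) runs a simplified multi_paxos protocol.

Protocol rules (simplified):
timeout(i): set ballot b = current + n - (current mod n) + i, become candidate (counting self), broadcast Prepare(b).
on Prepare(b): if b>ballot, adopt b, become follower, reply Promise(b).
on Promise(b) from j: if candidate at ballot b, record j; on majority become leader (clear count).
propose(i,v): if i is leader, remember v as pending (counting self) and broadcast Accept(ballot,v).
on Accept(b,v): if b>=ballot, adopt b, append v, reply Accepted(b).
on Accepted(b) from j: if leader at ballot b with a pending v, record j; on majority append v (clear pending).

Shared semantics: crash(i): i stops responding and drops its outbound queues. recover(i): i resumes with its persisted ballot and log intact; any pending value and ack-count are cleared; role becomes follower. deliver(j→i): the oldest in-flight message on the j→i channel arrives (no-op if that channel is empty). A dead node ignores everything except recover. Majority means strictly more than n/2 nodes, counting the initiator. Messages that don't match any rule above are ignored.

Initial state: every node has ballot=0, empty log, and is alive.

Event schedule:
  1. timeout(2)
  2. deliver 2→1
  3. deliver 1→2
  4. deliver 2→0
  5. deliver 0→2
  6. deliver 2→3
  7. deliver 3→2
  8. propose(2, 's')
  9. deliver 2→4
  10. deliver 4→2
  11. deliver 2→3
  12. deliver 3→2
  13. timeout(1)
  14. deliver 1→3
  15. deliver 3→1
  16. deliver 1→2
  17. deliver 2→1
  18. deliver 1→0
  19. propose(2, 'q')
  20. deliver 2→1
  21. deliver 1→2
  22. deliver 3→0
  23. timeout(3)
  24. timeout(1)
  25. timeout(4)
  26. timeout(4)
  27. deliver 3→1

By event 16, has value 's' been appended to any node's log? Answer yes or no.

[1] timeout(2) → N2(cand b7 [-])
[2] deliver 2→1 → N1(foll b7 [-])
[3] deliver 1→2 → ∅
[4] deliver 2→0 → N0(foll b7 [-])
[5] deliver 0→2 → N2(lead b7 [-])
[6] deliver 2→3 → N3(foll b7 [-])
[7] deliver 3→2 → ∅
[8] propose(2,'s') → ∅
[9] deliver 2→4 → N4(foll b7 [-])
[10] deliver 4→2 → ∅
[11] deliver 2→3 → N3(foll b7 [s])
[12] deliver 3→2 → ∅
[13] timeout(1) → N1(cand b11 [-])
[14] deliver 1→3 → N3(foll b11 [s])
[15] deliver 3→1 → ∅
[16] deliver 1→2 → N2(foll b11 [-])

yes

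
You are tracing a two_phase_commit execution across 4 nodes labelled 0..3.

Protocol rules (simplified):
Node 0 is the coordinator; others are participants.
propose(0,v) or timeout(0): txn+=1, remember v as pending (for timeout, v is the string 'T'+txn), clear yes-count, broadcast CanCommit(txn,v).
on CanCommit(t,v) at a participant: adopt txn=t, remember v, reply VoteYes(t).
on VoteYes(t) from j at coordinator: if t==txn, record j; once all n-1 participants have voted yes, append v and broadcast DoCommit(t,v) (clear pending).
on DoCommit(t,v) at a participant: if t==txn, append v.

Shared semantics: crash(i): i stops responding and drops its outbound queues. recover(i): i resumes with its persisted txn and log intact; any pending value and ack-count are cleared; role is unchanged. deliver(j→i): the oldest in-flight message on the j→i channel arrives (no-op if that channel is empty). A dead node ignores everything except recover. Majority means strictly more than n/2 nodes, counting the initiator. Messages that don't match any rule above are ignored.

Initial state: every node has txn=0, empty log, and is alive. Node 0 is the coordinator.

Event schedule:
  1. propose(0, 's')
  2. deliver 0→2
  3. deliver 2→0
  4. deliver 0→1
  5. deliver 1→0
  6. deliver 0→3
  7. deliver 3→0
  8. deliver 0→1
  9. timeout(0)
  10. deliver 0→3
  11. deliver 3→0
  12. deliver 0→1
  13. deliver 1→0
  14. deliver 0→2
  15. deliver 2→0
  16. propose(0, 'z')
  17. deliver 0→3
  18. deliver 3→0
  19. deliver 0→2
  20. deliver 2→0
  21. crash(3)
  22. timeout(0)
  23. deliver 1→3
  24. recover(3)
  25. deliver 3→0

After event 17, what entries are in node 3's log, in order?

1. propose(0,'s'):  <0:coor t1 ->
2. deliver 0→2:  <2:part t1 ->
3. deliver 2→0:  nop
4. deliver 0→1:  <1:part t1 ->
5. deliver 1→0:  nop
6. deliver 0→3:  <3:part t1 ->
7. deliver 3→0:  <0:coor t1 s>
8. deliver 0→1:  <1:part t1 s>
9. timeout(0):  <0:coor t2 s>
10. deliver 0→3:  <3:part t1 s>
11. deliver 3→0:  nop
12. deliver 0→1:  <1:part t2 s>
13. deliver 1→0:  nop
14. deliver 0→2:  <2:part t1 s>
15. deliver 2→0:  nop
16. propose(0,'z'):  <0:coor t3 s>
17. deliver 0→3:  <3:part t2 s>

s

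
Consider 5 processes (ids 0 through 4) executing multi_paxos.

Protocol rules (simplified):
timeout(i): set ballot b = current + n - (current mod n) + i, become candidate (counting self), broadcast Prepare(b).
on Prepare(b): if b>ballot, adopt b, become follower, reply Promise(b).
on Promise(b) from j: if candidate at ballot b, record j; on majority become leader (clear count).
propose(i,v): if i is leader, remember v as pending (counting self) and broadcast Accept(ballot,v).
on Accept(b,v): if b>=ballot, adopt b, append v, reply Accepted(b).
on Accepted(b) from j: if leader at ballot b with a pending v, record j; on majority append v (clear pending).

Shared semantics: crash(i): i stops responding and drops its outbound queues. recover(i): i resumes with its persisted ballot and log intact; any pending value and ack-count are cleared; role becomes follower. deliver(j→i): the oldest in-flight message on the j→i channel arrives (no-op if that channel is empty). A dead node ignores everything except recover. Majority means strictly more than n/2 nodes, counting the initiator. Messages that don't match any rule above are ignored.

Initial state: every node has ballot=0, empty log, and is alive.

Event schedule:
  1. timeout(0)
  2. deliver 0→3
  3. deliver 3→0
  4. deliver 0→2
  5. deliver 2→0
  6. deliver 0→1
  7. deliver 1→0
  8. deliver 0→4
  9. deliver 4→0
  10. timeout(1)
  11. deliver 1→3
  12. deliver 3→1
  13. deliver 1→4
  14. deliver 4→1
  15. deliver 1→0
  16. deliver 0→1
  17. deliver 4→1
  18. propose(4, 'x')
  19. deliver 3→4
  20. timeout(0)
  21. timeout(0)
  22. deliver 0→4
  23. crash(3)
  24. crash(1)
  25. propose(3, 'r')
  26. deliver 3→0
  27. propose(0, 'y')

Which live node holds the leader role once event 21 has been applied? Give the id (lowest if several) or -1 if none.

1

e1 timeout(0): 0[cand,b=5,-]
e2 deliver 0→3: 3[foll,b=5,-]
e3 deliver 3→0: ·
e4 deliver 0→2: 2[foll,b=5,-]
e5 deliver 2→0: 0[lead,b=5,-]
e6 deliver 0→1: 1[foll,b=5,-]
e7 deliver 1→0: ·
e8 deliver 0→4: 4[foll,b=5,-]
e9 deliver 4→0: ·
e10 timeout(1): 1[cand,b=11,-]
e11 deliver 1→3: 3[foll,b=11,-]
e12 deliver 3→1: ·
e13 deliver 1→4: 4[foll,b=11,-]
e14 deliver 4→1: 1[lead,b=11,-]
e15 deliver 1→0: 0[foll,b=11,-]
e16 deliver 0→1: ·
e17 deliver 4→1: ·
e18 propose(4,'x'): ·
e19 deliver 3→4: ·
e20 timeout(0): 0[cand,b=15,-]
e21 timeout(0): 0[cand,b=20,-]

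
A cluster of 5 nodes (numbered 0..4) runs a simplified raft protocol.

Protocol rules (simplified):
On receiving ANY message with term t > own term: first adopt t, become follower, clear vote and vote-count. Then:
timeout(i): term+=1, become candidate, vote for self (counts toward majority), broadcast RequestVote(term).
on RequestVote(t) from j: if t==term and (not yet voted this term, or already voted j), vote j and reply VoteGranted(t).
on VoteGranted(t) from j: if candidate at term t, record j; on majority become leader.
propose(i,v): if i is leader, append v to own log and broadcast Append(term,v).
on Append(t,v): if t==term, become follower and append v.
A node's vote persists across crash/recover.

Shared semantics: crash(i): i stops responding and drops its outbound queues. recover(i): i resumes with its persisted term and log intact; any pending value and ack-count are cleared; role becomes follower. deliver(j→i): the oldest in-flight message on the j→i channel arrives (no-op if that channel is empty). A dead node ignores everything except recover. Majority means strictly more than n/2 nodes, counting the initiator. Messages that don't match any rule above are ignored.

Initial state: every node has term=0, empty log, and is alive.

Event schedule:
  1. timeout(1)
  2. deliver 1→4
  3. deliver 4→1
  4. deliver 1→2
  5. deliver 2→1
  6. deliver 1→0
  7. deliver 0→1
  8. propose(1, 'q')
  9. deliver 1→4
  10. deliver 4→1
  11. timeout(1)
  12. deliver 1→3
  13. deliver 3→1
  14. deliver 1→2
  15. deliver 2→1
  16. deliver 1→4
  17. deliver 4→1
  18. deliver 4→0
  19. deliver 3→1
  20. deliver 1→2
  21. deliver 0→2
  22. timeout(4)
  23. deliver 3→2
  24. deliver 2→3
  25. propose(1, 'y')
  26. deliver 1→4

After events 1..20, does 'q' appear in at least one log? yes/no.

after 1 — timeout(1): n1:cand/t1/[-]
after 2 — deliver 1→4: n4:foll/t1/[-]
after 3 — deliver 4→1: ·
after 4 — deliver 1→2: n2:foll/t1/[-]
after 5 — deliver 2→1: n1:lead/t1/[-]
after 6 — deliver 1→0: n0:foll/t1/[-]
after 7 — deliver 0→1: ·
after 8 — propose(1,'q'): n1:lead/t1/[q]
after 9 — deliver 1→4: n4:foll/t1/[q]
after 10 — deliver 4→1: ·
after 11 — timeout(1): n1:cand/t2/[q]
after 12 — deliver 1→3: n3:foll/t1/[-]
after 13 — deliver 3→1: ·
after 14 — deliver 1→2: n2:foll/t1/[q]
after 15 — deliver 2→1: ·
after 16 — deliver 1→4: n4:foll/t2/[q]
after 17 — deliver 4→1: ·
after 18 — deliver 4→0: ·
after 19 — deliver 3→1: ·
after 20 — deliver 1→2: n2:foll/t2/[q]

yes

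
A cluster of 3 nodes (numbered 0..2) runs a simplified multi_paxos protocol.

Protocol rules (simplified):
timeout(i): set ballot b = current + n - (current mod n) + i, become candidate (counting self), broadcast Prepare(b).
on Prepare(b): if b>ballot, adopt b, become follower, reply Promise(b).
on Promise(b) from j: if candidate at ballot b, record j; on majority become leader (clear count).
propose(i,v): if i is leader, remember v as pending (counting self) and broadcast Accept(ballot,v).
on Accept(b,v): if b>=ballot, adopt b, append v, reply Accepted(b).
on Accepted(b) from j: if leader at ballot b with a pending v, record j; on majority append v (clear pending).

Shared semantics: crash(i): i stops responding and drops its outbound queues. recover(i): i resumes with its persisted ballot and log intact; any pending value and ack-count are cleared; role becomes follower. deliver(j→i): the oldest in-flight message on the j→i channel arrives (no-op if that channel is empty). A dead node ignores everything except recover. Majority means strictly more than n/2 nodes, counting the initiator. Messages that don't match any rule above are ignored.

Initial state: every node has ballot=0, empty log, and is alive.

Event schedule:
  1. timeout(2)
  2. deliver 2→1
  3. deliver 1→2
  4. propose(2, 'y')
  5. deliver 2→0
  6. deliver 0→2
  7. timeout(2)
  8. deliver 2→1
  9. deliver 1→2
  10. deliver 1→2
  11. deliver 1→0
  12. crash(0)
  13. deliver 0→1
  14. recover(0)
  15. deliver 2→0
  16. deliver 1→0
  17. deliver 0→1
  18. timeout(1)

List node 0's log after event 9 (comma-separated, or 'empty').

empty

1. timeout(2):  <2:cand b5 ->
2. deliver 2→1:  <1:foll b5 ->
3. deliver 1→2:  <2:lead b5 ->
4. propose(2,'y'):  nop
5. deliver 2→0:  <0:foll b5 ->
6. deliver 0→2:  nop
7. timeout(2):  <2:cand b8 ->
8. deliver 2→1:  <1:foll b5 y>
9. deliver 1→2:  nop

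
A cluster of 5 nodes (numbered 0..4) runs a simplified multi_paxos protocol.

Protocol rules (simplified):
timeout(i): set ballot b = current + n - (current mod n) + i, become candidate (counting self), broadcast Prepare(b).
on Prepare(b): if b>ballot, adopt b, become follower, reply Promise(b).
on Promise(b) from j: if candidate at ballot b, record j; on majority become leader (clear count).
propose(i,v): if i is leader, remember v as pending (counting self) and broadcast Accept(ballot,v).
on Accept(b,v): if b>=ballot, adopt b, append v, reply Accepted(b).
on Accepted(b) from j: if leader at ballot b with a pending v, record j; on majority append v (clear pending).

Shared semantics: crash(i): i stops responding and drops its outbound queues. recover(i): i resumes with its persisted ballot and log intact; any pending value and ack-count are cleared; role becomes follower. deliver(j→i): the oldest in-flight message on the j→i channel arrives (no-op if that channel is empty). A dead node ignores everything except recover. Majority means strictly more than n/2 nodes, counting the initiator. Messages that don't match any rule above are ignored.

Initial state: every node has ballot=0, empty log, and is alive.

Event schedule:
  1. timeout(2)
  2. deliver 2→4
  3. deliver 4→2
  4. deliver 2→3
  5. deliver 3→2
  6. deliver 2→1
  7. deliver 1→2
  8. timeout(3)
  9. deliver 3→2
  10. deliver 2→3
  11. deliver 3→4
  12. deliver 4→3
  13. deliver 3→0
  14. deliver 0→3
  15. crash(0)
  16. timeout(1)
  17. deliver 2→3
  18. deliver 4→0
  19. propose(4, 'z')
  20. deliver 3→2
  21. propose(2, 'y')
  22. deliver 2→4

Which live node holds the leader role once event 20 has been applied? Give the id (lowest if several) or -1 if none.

e1 timeout(2): 2[cand,b=7,-]
e2 deliver 2→4: 4[foll,b=7,-]
e3 deliver 4→2: ·
e4 deliver 2→3: 3[foll,b=7,-]
e5 deliver 3→2: 2[lead,b=7,-]
e6 deliver 2→1: 1[foll,b=7,-]
e7 deliver 1→2: ·
e8 timeout(3): 3[cand,b=13,-]
e9 deliver 3→2: 2[foll,b=13,-]
e10 deliver 2→3: ·
e11 deliver 3→4: 4[foll,b=13,-]
e12 deliver 4→3: 3[lead,b=13,-]
e13 deliver 3→0: 0[foll,b=13,-]
e14 deliver 0→3: ·
e15 crash(0): 0[✗foll,b=13,-]
e16 timeout(1): 1[cand,b=11,-]
e17 deliver 2→3: ·
e18 deliver 4→0: ·
e19 propose(4,'z'): ·
e20 deliver 3→2: ·

3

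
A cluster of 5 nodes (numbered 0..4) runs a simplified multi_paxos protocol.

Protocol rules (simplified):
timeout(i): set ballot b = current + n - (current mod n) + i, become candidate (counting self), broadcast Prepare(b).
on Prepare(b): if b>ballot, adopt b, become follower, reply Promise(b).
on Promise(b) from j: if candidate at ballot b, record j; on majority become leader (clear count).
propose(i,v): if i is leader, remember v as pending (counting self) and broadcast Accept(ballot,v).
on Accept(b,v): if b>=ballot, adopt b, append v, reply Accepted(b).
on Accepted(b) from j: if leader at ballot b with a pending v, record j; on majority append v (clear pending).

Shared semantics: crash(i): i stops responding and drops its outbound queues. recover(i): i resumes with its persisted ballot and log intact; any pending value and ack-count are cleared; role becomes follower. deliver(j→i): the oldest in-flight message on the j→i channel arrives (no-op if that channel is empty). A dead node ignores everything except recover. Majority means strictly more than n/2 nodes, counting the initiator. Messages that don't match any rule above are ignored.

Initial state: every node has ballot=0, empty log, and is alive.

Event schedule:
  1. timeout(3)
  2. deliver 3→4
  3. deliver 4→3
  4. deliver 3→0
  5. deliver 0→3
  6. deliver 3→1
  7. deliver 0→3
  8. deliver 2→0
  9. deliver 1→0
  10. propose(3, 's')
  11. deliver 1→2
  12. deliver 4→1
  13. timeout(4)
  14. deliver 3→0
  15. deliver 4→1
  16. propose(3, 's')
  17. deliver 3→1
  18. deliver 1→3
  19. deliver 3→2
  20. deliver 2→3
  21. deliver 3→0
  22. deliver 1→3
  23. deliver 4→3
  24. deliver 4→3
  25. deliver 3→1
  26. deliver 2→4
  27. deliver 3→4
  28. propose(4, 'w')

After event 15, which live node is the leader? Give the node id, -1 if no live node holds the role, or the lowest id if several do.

3

after 1 — timeout(3): n3:cand/b8/[-]
after 2 — deliver 3→4: n4:foll/b8/[-]
after 3 — deliver 4→3: ·
after 4 — deliver 3→0: n0:foll/b8/[-]
after 5 — deliver 0→3: n3:lead/b8/[-]
after 6 — deliver 3→1: n1:foll/b8/[-]
after 7 — deliver 0→3: ·
after 8 — deliver 2→0: ·
after 9 — deliver 1→0: ·
after 10 — propose(3,'s'): ·
after 11 — deliver 1→2: ·
after 12 — deliver 4→1: ·
after 13 — timeout(4): n4:cand/b14/[-]
after 14 — deliver 3→0: n0:foll/b8/[s]
after 15 — deliver 4→1: n1:foll/b14/[-]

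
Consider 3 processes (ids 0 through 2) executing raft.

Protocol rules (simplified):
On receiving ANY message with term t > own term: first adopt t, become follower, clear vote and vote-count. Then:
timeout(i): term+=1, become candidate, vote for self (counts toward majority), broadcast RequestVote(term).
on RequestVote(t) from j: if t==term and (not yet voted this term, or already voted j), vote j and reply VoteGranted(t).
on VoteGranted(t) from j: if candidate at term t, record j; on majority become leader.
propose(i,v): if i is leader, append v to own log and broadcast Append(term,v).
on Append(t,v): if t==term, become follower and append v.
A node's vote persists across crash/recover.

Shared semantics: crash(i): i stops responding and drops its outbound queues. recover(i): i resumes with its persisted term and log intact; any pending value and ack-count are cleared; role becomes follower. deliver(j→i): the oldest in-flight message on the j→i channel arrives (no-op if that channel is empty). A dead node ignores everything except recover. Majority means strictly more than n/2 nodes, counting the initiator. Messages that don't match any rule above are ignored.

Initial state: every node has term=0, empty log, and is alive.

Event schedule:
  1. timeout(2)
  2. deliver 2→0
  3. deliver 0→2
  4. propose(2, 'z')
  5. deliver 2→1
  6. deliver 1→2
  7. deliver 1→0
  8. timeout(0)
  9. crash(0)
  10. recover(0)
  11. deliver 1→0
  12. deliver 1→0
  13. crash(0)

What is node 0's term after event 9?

2

1. timeout(2):  <2:cand t1 ->
2. deliver 2→0:  <0:foll t1 ->
3. deliver 0→2:  <2:lead t1 ->
4. propose(2,'z'):  <2:lead t1 z>
5. deliver 2→1:  <1:foll t1 ->
6. deliver 1→2:  nop
7. deliver 1→0:  nop
8. timeout(0):  <0:cand t2 ->
9. crash(0):  <0:✗cand t2 ->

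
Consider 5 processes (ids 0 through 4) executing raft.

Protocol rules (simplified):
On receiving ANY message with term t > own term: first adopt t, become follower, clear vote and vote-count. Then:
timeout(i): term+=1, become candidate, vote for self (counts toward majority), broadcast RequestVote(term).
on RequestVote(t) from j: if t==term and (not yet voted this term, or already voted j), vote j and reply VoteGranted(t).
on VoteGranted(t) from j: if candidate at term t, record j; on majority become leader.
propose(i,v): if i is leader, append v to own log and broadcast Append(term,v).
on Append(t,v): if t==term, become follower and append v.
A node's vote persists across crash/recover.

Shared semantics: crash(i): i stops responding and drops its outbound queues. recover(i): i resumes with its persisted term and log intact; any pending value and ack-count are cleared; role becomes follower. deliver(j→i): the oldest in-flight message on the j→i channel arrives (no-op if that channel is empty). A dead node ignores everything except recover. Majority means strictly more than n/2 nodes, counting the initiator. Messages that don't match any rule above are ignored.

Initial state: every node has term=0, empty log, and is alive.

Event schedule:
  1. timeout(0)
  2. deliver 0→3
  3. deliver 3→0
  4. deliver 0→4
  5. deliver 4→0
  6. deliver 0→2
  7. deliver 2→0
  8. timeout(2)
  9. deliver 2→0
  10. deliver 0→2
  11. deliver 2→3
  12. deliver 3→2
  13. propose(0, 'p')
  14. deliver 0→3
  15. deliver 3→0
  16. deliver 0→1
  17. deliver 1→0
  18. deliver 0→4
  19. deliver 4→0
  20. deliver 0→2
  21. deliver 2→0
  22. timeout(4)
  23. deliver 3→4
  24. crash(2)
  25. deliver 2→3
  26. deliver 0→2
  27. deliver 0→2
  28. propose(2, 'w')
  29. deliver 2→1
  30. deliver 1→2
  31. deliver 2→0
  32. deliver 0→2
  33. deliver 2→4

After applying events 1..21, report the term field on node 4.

[1] timeout(0) → N0(cand t1 [-])
[2] deliver 0→3 → N3(foll t1 [-])
[3] deliver 3→0 → ∅
[4] deliver 0→4 → N4(foll t1 [-])
[5] deliver 4→0 → N0(lead t1 [-])
[6] deliver 0→2 → N2(foll t1 [-])
[7] deliver 2→0 → ∅
[8] timeout(2) → N2(cand t2 [-])
[9] deliver 2→0 → N0(foll t2 [-])
[10] deliver 0→2 → ∅
[11] deliver 2→3 → N3(foll t2 [-])
[12] deliver 3→2 → N2(lead t2 [-])
[13] propose(0,'p') → ∅
[14] deliver 0→3 → ∅
[15] deliver 3→0 → ∅
[16] deliver 0→1 → N1(foll t1 [-])
[17] deliver 1→0 → ∅
[18] deliver 0→4 → ∅
[19] deliver 4→0 → ∅
[20] deliver 0→2 → ∅
[21] deliver 2→0 → ∅

1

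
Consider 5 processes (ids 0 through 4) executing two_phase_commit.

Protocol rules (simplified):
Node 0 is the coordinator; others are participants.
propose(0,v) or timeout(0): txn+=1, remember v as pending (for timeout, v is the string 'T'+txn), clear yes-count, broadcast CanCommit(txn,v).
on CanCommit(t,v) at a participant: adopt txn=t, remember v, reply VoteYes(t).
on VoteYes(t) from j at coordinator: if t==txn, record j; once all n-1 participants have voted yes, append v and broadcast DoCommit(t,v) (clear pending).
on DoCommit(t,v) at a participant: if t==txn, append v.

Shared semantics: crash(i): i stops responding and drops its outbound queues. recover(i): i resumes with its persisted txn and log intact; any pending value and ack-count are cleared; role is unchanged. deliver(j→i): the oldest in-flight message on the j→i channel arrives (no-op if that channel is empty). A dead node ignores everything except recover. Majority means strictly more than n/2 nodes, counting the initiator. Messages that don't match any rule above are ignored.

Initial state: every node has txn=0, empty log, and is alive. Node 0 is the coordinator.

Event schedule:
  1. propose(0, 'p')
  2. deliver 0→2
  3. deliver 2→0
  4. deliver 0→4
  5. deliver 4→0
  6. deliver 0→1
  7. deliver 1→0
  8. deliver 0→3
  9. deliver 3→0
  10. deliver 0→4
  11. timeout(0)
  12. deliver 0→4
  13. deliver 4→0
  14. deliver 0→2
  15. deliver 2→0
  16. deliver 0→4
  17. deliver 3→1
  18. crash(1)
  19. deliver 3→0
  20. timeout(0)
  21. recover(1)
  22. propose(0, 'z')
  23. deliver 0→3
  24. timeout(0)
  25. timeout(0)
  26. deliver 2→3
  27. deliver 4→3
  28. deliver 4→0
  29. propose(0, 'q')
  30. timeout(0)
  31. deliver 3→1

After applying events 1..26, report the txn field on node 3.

1

step 1 propose(0,'p'): 0={coor,t=1,log=-}
step 2 deliver 0→2: 2={part,t=1,log=-}
step 3 deliver 2→0: —
step 4 deliver 0→4: 4={part,t=1,log=-}
step 5 deliver 4→0: —
step 6 deliver 0→1: 1={part,t=1,log=-}
step 7 deliver 1→0: —
step 8 deliver 0→3: 3={part,t=1,log=-}
step 9 deliver 3→0: 0={coor,t=1,log=p}
step 10 deliver 0→4: 4={part,t=1,log=p}
step 11 timeout(0): 0={coor,t=2,log=p}
step 12 deliver 0→4: 4={part,t=2,log=p}
step 13 deliver 4→0: —
step 14 deliver 0→2: 2={part,t=1,log=p}
step 15 deliver 2→0: —
step 16 deliver 0→4: —
step 17 deliver 3→1: —
step 18 crash(1): 1={✗part,t=1,log=-}
step 19 deliver 3→0: —
step 20 timeout(0): 0={coor,t=3,log=p}
step 21 recover(1): 1={part,t=1,log=-}
step 22 propose(0,'z'): 0={coor,t=4,log=p}
step 23 deliver 0→3: 3={part,t=1,log=p}
step 24 timeout(0): 0={coor,t=5,log=p}
step 25 timeout(0): 0={coor,t=6,log=p}
step 26 deliver 2→3: —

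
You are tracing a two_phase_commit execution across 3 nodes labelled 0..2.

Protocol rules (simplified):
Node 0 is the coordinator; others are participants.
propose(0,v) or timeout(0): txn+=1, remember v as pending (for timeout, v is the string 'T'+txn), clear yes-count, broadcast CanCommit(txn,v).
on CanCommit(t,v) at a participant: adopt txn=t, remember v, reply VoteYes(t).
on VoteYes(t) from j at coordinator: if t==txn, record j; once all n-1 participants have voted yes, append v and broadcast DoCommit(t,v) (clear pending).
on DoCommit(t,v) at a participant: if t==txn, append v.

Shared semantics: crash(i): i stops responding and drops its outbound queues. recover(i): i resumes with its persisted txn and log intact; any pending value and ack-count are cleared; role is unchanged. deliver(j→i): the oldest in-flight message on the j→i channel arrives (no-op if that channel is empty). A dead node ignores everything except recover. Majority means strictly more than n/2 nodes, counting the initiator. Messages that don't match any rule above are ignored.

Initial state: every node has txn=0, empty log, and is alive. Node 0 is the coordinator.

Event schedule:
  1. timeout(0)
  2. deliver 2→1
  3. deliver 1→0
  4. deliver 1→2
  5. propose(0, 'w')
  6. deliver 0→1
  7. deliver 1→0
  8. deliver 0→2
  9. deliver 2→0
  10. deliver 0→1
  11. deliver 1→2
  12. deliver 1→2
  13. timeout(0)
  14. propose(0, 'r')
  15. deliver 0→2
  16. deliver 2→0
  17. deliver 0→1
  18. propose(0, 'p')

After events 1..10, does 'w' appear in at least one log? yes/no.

[1] timeout(0) → N0(coor t1 [-])
[2] deliver 2→1 → ∅
[3] deliver 1→0 → ∅
[4] deliver 1→2 → ∅
[5] propose(0,'w') → N0(coor t2 [-])
[6] deliver 0→1 → N1(part t1 [-])
[7] deliver 1→0 → ∅
[8] deliver 0→2 → N2(part t1 [-])
[9] deliver 2→0 → ∅
[10] deliver 0→1 → N1(part t2 [-])

no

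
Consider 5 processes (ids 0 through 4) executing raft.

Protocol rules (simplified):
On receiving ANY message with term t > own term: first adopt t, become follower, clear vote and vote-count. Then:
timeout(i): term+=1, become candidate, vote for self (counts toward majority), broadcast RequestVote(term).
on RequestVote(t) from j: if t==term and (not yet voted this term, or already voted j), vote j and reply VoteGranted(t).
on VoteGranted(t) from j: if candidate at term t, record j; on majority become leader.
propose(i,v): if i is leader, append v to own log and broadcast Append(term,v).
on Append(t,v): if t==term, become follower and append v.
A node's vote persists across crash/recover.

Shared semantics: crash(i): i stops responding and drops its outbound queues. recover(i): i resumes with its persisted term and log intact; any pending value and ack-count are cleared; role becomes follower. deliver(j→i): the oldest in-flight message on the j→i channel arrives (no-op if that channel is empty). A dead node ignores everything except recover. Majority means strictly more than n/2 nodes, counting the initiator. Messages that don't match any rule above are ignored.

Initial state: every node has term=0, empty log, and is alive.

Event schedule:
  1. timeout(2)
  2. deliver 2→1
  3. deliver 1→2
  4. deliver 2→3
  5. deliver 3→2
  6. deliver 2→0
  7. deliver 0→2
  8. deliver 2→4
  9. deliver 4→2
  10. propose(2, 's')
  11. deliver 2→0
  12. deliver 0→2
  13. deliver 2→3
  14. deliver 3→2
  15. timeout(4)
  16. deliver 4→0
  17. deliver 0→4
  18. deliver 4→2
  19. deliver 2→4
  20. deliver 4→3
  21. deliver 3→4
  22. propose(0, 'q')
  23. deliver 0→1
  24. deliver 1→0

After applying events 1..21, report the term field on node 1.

step 1 timeout(2): 2={cand,t=1,log=-}
step 2 deliver 2→1: 1={foll,t=1,log=-}
step 3 deliver 1→2: —
step 4 deliver 2→3: 3={foll,t=1,log=-}
step 5 deliver 3→2: 2={lead,t=1,log=-}
step 6 deliver 2→0: 0={foll,t=1,log=-}
step 7 deliver 0→2: —
step 8 deliver 2→4: 4={foll,t=1,log=-}
step 9 deliver 4→2: —
step 10 propose(2,'s'): 2={lead,t=1,log=s}
step 11 deliver 2→0: 0={foll,t=1,log=s}
step 12 deliver 0→2: —
step 13 deliver 2→3: 3={foll,t=1,log=s}
step 14 deliver 3→2: —
step 15 timeout(4): 4={cand,t=2,log=-}
step 16 deliver 4→0: 0={foll,t=2,log=s}
step 17 deliver 0→4: —
step 18 deliver 4→2: 2={foll,t=2,log=s}
step 19 deliver 2→4: —
step 20 deliver 4→3: 3={foll,t=2,log=s}
step 21 deliver 3→4: 4={lead,t=2,log=-}

1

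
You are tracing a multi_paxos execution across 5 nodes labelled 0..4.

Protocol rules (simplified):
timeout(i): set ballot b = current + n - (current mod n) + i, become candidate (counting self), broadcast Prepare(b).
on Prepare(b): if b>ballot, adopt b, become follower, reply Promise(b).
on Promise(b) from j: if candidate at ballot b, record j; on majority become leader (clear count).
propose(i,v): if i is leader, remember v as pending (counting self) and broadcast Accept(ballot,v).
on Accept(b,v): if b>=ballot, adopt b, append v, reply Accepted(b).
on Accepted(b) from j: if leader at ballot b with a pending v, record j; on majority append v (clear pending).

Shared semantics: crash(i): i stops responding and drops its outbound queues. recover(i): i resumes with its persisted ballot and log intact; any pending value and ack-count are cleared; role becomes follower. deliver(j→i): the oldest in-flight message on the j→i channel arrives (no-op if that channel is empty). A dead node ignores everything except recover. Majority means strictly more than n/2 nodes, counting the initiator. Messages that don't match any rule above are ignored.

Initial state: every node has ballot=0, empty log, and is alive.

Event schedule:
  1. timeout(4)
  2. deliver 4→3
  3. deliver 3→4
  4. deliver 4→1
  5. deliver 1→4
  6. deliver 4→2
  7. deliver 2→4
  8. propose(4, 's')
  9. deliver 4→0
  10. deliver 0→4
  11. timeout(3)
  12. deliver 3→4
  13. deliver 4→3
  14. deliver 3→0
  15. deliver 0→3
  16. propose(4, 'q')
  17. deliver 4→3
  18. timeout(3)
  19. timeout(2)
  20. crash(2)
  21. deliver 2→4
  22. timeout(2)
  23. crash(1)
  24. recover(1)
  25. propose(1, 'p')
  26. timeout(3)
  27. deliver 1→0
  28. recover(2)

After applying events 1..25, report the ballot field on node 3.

18

1. timeout(4):  <4:cand b9 ->
2. deliver 4→3:  <3:foll b9 ->
3. deliver 3→4:  nop
4. deliver 4→1:  <1:foll b9 ->
5. deliver 1→4:  <4:lead b9 ->
6. deliver 4→2:  <2:foll b9 ->
7. deliver 2→4:  nop
8. propose(4,'s'):  nop
9. deliver 4→0:  <0:foll b9 ->
10. deliver 0→4:  nop
11. timeout(3):  <3:cand b13 ->
12. deliver 3→4:  <4:foll b13 ->
13. deliver 4→3:  nop
14. deliver 3→0:  <0:foll b13 ->
15. deliver 0→3:  nop
16. propose(4,'q'):  nop
17. deliver 4→3:  <3:lead b13 ->
18. timeout(3):  <3:cand b18 ->
19. timeout(2):  <2:cand b12 ->
20. crash(2):  <2:✗cand b12 ->
21. deliver 2→4:  nop
22. timeout(2):  nop
23. crash(1):  <1:✗foll b9 ->
24. recover(1):  <1:foll b9 ->
25. propose(1,'p'):  nop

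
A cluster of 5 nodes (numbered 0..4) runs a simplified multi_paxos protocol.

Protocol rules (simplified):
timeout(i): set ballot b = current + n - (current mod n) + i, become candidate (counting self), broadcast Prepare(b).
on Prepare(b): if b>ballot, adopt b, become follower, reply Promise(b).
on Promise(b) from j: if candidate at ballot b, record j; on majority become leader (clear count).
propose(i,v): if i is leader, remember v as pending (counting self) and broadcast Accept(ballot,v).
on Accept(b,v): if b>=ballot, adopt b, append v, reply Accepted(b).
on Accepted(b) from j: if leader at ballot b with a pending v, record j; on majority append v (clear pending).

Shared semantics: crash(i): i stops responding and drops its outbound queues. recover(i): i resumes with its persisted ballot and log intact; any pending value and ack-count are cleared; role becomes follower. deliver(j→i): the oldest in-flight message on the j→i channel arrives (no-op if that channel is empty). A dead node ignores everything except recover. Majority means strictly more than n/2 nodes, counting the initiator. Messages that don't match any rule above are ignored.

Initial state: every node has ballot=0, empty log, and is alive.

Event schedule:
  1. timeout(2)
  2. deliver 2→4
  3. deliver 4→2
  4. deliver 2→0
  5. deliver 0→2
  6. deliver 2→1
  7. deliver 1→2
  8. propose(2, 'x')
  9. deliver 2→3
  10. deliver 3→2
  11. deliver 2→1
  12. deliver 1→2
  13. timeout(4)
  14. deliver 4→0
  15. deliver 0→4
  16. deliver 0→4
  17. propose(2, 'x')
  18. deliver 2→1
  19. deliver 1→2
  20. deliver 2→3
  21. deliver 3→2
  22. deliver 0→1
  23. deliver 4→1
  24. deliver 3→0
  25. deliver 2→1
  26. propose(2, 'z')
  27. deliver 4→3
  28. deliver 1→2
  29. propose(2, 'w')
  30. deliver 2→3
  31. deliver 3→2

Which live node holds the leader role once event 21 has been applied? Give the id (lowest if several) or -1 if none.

2

1. timeout(2):  <2:cand b7 ->
2. deliver 2→4:  <4:foll b7 ->
3. deliver 4→2:  nop
4. deliver 2→0:  <0:foll b7 ->
5. deliver 0→2:  <2:lead b7 ->
6. deliver 2→1:  <1:foll b7 ->
7. deliver 1→2:  nop
8. propose(2,'x'):  nop
9. deliver 2→3:  <3:foll b7 ->
10. deliver 3→2:  nop
11. deliver 2→1:  <1:foll b7 x>
12. deliver 1→2:  nop
13. timeout(4):  <4:cand b14 ->
14. deliver 4→0:  <0:foll b14 ->
15. deliver 0→4:  nop
16. deliver 0→4:  nop
17. propose(2,'x'):  nop
18. deliver 2→1:  <1:foll b7 x,x>
19. deliver 1→2:  nop
20. deliver 2→3:  <3:foll b7 x>
21. deliver 3→2:  <2:lead b7 x>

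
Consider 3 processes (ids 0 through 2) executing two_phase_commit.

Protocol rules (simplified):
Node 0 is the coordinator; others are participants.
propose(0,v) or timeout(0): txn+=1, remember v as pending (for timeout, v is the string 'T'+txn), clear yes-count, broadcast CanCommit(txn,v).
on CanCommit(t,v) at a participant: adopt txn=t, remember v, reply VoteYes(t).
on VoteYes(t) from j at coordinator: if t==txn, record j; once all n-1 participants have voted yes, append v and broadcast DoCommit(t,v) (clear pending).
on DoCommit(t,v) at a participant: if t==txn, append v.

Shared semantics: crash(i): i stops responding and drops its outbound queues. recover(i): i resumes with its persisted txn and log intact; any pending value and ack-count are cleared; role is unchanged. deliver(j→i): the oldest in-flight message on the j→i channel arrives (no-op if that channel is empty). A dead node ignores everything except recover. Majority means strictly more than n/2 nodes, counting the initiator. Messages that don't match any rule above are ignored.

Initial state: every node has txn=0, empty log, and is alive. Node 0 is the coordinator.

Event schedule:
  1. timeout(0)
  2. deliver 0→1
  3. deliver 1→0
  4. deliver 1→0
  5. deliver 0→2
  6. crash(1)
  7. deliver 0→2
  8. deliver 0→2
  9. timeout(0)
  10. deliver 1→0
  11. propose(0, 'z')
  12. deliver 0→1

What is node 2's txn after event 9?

after 1 — timeout(0): n0:coor/t1/[-]
after 2 — deliver 0→1: n1:part/t1/[-]
after 3 — deliver 1→0: ·
after 4 — deliver 1→0: ·
after 5 — deliver 0→2: n2:part/t1/[-]
after 6 — crash(1): n1:✗part/t1/[-]
after 7 — deliver 0→2: ·
after 8 — deliver 0→2: ·
after 9 — timeout(0): n0:coor/t2/[-]

1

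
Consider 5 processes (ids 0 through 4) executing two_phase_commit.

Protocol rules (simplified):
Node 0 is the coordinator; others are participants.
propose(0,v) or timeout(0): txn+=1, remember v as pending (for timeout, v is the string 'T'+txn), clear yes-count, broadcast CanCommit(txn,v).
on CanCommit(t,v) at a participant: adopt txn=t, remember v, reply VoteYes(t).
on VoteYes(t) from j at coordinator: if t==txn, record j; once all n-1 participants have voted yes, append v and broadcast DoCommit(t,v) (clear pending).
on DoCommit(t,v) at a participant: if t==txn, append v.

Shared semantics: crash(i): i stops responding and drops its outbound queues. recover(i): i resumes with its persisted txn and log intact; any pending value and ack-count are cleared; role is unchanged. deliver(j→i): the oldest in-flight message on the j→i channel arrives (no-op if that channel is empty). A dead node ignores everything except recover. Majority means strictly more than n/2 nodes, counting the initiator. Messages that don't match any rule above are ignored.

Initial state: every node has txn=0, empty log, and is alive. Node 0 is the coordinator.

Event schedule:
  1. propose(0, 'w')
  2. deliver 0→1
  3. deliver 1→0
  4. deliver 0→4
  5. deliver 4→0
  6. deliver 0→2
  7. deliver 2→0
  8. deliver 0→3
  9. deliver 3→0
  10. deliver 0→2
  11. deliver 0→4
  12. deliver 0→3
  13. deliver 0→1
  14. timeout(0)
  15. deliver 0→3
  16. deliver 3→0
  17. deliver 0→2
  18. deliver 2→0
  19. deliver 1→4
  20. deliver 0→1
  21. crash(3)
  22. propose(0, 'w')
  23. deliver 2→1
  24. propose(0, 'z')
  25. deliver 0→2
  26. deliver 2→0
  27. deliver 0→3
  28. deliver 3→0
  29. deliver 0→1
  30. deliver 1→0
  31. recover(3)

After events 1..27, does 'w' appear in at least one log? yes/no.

yes

[1] propose(0,'w') → N0(coor t1 [-])
[2] deliver 0→1 → N1(part t1 [-])
[3] deliver 1→0 → ∅
[4] deliver 0→4 → N4(part t1 [-])
[5] deliver 4→0 → ∅
[6] deliver 0→2 → N2(part t1 [-])
[7] deliver 2→0 → ∅
[8] deliver 0→3 → N3(part t1 [-])
[9] deliver 3→0 → N0(coor t1 [w])
[10] deliver 0→2 → N2(part t1 [w])
[11] deliver 0→4 → N4(part t1 [w])
[12] deliver 0→3 → N3(part t1 [w])
[13] deliver 0→1 → N1(part t1 [w])
[14] timeout(0) → N0(coor t2 [w])
[15] deliver 0→3 → N3(part t2 [w])
[16] deliver 3→0 → ∅
[17] deliver 0→2 → N2(part t2 [w])
[18] deliver 2→0 → ∅
[19] deliver 1→4 → ∅
[20] deliver 0→1 → N1(part t2 [w])
[21] crash(3) → N3(✗part t2 [w])
[22] propose(0,'w') → N0(coor t3 [w])
[23] deliver 2→1 → ∅
[24] propose(0,'z') → N0(coor t4 [w])
[25] deliver 0→2 → N2(part t3 [w])
[26] deliver 2→0 → ∅
[27] deliver 0→3 → ∅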